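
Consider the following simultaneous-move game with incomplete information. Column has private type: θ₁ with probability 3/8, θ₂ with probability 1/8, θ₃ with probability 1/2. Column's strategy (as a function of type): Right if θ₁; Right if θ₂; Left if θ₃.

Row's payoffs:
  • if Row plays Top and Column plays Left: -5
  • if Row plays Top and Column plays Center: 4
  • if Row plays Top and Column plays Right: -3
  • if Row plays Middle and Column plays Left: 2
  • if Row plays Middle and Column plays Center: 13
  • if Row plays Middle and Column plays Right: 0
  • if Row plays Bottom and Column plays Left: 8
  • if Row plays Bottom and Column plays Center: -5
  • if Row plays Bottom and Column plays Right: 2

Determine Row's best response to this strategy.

Bottom

Compute Row's expected payoff for each action, taking the expectation over Column's type.
E[Top] = 3/8·(-3) + 1/8·(-3) + 1/2·(-5) = -4
E[Middle] = 3/8·(0) + 1/8·(0) + 1/2·(2) = 1
E[Bottom] = 3/8·(2) + 1/8·(2) + 1/2·(8) = 5
Best response: Bottom (5 is the largest).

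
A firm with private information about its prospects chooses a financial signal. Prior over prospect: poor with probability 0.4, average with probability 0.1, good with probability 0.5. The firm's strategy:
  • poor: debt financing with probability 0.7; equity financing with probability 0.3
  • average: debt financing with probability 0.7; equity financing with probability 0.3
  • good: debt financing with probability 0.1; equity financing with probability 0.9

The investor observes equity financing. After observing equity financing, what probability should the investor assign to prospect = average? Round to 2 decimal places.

Apply Bayes' rule using the sender's strategy as the likelihood.
P(equity financing) = 0.4·0.3 + 0.1·0.3 + 0.5·0.9 = 0.6
P(average | equity financing) = (0.1·0.3) / 0.6 = 0.03 / 0.6 = 0.05

0.05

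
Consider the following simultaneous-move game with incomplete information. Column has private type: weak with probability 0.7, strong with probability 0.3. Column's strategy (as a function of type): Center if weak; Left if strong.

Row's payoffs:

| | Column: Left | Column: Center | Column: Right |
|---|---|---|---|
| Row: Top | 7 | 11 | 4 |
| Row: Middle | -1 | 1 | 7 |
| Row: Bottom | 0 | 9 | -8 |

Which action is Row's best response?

Top

E[Top] = 0.7·(11) + 0.3·(7) = 9.8
E[Middle] = 0.7·(1) + 0.3·(-1) = 0.4
E[Bottom] = 0.7·(9) + 0.3·(0) = 6.3
Best response: Top (9.8 is the largest).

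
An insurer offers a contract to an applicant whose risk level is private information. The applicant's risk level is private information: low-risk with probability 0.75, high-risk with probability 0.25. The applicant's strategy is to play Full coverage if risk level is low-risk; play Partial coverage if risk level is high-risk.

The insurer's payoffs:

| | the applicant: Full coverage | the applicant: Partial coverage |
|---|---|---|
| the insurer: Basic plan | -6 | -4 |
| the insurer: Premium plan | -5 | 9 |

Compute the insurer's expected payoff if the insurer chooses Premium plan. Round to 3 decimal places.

-1.500

Take the expectation over the applicant's risk level, weighting each type's action by its prior probability.
E[Premium plan] = 0.75·(-5) + 0.25·9 = (-3.75) + 2.25 = -1.5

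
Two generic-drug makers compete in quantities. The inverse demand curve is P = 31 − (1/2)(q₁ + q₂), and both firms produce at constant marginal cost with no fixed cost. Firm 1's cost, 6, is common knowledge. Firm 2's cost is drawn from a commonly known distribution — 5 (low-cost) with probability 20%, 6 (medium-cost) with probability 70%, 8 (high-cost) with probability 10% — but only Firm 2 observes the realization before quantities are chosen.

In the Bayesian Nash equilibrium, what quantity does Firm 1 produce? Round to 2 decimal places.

16.67

Firm 2 with cost c maximizes (31 − (1/2)(q₁+q₂) − c)·q₂, giving q₂(c) = (31 − c − (1/2)q₁).
E[c₂] = 0.2·5 + 0.7·6 + 0.1·8 = 6
Firm 1's FOC against E[q₂] yields q₁ = (31 − 2·6 + E[c₂])/(3/2) = (31 − 12 + 6)/(3/2) = 16.6667.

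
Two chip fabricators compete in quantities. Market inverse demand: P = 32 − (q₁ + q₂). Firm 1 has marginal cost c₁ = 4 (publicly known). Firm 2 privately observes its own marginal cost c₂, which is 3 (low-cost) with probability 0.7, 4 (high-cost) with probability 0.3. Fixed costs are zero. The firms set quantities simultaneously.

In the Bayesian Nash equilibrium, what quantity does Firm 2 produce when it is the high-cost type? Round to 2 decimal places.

Type-c best response for Firm 2: q₂(c) = (32 − c)/2 − q₁/2.
Firm 1 maximizes expected profit; its first-order condition is 32 − 2q₁ − E[q₂] − 4 = 0.
Substituting E[q₂] and solving: E[c₂] = 3.3, so q₁ = (32 − 2·4 + 3.3)/3 = 9.1.
q₂(high-cost) = (32 − 4 − 9.1)/2 = 9.45.

9.45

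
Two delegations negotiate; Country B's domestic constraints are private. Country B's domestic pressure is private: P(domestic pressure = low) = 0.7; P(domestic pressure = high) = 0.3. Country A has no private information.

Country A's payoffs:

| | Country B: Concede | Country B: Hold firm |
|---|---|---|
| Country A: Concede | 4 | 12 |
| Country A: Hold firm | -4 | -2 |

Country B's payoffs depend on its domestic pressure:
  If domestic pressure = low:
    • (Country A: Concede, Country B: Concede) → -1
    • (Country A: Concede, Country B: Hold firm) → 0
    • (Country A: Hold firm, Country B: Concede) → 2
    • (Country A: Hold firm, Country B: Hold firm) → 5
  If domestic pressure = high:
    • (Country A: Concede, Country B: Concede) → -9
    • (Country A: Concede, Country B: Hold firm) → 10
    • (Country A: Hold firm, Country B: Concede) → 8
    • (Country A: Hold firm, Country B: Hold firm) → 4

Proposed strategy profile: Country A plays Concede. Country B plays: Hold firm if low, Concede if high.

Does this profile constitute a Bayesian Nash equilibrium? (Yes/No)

Country A plays Concede: E[Concede] = 0.7·(12) + 0.3·(4) = 9.6; E[Hold firm] = -2.6. Best-responding. ✓
Country B (domestic pressure low), facing Concede: Concede gives -1, Hold firm gives 0. Proposed Hold firm is best. ✓
Country B (domestic pressure high), facing Concede: Concede gives -9, Hold firm gives 10. Proposed Concede is not best — profitable deviation exists. ✗

No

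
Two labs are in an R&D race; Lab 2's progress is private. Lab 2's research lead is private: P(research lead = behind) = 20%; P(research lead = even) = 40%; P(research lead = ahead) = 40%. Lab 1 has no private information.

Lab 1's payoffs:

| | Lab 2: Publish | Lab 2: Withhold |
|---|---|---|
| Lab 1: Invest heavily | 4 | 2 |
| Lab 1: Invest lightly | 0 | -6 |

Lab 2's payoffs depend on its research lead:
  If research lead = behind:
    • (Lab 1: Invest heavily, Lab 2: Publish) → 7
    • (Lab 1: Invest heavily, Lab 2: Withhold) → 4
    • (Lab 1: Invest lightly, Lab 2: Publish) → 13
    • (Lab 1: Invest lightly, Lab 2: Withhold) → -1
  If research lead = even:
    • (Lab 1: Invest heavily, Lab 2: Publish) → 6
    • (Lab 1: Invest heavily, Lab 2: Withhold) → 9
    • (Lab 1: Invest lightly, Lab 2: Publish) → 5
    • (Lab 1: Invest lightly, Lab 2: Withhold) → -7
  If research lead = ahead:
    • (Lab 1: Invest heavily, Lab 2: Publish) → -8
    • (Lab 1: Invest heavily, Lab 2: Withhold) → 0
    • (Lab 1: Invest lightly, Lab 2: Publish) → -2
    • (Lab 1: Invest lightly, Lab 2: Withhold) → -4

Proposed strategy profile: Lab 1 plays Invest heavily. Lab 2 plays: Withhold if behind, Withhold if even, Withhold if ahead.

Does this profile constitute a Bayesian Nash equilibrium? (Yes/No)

A profile is a BNE iff every type of every player is best-responding given beliefs about the other side.
Lab 1 plays Invest heavily: E[Invest heavily] = 0.2·(2) + 0.4·(2) + 0.4·(2) = 2; E[Invest lightly] = -6. Best-responding. ✓
Lab 2 (research lead behind), facing Invest heavily: Publish gives 7, Withhold gives 4. Proposed Withhold is not best — profitable deviation exists. ✗
Lab 2 (research lead even), facing Invest heavily: Publish gives 6, Withhold gives 9. Proposed Withhold is best. ✓
Lab 2 (research lead ahead), facing Invest heavily: Publish gives -8, Withhold gives 0. Proposed Withhold is best. ✓

No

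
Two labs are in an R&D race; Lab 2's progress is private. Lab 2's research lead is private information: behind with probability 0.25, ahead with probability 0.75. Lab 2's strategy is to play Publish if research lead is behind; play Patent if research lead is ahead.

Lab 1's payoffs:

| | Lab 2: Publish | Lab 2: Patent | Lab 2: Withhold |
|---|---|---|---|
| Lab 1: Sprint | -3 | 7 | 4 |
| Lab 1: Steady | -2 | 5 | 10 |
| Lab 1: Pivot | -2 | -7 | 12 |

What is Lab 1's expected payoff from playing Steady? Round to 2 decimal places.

3.25

E[Steady] = 0.25·(-2) + 0.75·5 = (-0.5) + 3.75 = 3.25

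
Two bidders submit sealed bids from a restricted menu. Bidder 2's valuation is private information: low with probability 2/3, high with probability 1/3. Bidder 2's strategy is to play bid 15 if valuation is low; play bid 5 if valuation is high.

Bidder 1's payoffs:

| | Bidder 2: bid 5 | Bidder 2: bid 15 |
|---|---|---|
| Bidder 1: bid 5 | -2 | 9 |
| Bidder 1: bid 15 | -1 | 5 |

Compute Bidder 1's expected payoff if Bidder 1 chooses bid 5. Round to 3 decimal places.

5.333

Take the expectation over Bidder 2's valuation, weighting each type's action by its prior probability.
E[bid 5] = 2/3·9 + 1/3·(-2) = 6 + (-2/3) = 16/3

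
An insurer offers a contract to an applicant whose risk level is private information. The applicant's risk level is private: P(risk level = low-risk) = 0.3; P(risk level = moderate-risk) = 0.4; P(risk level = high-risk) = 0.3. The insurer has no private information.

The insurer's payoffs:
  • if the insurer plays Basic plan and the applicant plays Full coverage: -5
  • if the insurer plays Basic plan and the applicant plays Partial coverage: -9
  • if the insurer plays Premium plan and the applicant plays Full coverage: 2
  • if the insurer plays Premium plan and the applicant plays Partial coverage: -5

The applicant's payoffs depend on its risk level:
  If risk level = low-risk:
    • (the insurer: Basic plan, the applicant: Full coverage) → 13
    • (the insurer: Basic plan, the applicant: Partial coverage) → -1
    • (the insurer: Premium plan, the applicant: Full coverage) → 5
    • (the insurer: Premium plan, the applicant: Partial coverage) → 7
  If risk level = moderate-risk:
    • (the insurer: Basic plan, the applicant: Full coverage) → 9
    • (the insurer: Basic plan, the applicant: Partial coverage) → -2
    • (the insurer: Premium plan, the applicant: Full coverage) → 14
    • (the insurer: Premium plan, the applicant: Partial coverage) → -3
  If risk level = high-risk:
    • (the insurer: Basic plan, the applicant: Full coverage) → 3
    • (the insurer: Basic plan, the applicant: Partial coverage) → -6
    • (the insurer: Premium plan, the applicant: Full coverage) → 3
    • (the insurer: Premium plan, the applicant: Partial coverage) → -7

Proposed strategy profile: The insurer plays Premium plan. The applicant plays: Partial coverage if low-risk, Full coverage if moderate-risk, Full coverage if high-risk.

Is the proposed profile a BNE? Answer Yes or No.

The insurer plays Premium plan: E[Premium plan] = 0.3·(-5) + 0.4·(2) + 0.3·(2) = -0.1; E[Basic plan] = -6.2. Best-responding. ✓
The applicant (risk level low-risk), facing Premium plan: Full coverage gives 5, Partial coverage gives 7. Proposed Partial coverage is best. ✓
The applicant (risk level moderate-risk), facing Premium plan: Full coverage gives 14, Partial coverage gives -3. Proposed Full coverage is best. ✓
The applicant (risk level high-risk), facing Premium plan: Full coverage gives 3, Partial coverage gives -7. Proposed Full coverage is best. ✓

Yes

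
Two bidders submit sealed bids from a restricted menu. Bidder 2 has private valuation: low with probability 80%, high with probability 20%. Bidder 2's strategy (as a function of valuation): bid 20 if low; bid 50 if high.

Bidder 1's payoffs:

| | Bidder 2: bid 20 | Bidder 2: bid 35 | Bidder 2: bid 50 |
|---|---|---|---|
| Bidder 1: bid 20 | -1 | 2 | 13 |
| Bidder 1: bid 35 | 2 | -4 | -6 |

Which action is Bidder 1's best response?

E[bid 20] = 0.8·(-1) + 0.2·(13) = 1.8
E[bid 35] = 0.8·(2) + 0.2·(-6) = 0.4
Best response: bid 20 (1.8 is the largest).

bid 20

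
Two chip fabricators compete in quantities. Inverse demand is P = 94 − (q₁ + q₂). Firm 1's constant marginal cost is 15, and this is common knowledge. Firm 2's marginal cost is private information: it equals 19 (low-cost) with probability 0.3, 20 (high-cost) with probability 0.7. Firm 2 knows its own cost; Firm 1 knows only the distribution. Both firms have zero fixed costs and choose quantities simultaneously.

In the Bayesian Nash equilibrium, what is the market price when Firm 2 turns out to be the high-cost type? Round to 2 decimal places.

43.05

Type-c best response for Firm 2: q₂(c) = (94 − c)/2 − q₁/2.
Firm 1 maximizes expected profit; its first-order condition is 94 − 2q₁ − E[q₂] − 15 = 0.
Substituting E[q₂] and solving: E[c₂] = 19.7, so q₁ = (94 − 2·15 + 19.7)/3 = 27.9.
q₂(high-cost) = 23.05, so P = 94 − (27.9 + 23.05) = 43.05.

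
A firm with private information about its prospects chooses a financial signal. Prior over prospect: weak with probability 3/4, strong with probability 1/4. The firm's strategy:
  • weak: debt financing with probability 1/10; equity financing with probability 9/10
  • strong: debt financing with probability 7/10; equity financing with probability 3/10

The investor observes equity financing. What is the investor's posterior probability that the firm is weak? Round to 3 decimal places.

P(equity financing) = (3/4)·(9/10) + (1/4)·(3/10) = 3/4
P(weak | equity financing) = ((3/4)·(9/10)) / (3/4) = (27/40) / (3/4) = 9/10

0.900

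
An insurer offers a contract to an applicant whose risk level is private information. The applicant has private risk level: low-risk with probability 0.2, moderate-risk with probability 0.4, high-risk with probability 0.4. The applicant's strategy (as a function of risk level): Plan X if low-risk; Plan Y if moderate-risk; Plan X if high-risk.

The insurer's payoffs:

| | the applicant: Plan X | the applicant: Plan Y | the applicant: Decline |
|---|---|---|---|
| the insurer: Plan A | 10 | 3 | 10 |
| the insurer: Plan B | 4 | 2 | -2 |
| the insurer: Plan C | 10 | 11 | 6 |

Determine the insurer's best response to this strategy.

Compute the insurer's expected payoff for each action, taking the expectation over the applicant's type.
E[Plan A] = 0.2·(10) + 0.4·(3) + 0.4·(10) = 7.2
E[Plan B] = 0.2·(4) + 0.4·(2) + 0.4·(4) = 3.2
E[Plan C] = 0.2·(10) + 0.4·(11) + 0.4·(10) = 10.4
Best response: Plan C (10.4 is the largest).

Plan C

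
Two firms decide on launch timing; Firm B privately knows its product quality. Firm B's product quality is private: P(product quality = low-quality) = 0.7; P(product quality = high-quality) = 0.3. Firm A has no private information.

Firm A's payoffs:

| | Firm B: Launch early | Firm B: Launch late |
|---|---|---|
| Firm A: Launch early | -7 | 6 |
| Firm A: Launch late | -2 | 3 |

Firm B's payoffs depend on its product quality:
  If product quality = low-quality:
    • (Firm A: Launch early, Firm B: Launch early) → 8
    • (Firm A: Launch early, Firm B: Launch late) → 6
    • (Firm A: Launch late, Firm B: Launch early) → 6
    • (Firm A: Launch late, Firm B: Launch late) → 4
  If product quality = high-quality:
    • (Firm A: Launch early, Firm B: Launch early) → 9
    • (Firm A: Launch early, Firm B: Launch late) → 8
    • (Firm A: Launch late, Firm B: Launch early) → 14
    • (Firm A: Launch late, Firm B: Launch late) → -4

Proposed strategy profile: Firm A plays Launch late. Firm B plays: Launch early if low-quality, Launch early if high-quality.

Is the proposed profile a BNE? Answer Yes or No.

Firm A plays Launch late: E[Launch late] = 0.7·(-2) + 0.3·(-2) = -2; E[Launch early] = -7. Best-responding. ✓
Firm B (product quality low-quality), facing Launch late: Launch early gives 6, Launch late gives 4. Proposed Launch early is best. ✓
Firm B (product quality high-quality), facing Launch late: Launch early gives 14, Launch late gives -4. Proposed Launch early is best. ✓

Yes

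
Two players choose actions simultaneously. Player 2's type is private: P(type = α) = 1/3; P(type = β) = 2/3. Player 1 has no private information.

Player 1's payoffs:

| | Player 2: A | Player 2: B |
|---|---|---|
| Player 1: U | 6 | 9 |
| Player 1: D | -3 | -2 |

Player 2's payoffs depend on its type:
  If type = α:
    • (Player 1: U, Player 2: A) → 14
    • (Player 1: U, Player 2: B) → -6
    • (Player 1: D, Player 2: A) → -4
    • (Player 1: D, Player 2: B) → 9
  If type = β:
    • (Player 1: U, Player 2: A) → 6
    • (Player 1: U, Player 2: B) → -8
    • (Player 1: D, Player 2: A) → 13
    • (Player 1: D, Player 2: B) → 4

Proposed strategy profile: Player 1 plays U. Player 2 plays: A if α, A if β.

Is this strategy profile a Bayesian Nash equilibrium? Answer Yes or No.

Yes

Player 1 plays U: E[U] = 1/3·(6) + 2/3·(6) = 6; E[D] = -3. Best-responding. ✓
Player 2 (type α), facing U: A gives 14, B gives -6. Proposed A is best. ✓
Player 2 (type β), facing U: A gives 6, B gives -8. Proposed A is best. ✓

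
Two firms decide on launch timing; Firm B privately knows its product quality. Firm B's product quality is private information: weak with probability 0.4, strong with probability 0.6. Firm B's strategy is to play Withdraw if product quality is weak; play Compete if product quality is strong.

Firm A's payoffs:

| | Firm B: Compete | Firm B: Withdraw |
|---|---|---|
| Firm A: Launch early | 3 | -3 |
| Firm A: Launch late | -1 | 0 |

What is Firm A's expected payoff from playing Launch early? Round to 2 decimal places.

0.60

E[Launch early] = 0.4·(-3) + 0.6·3 = (-1.2) + 1.8 = 0.6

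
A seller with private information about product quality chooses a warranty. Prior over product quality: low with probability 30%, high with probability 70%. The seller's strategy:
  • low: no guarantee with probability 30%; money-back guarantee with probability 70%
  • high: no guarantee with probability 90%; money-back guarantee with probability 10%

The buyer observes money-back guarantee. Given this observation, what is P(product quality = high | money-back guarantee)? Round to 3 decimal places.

P(money-back guarantee) = 0.3·0.7 + 0.7·0.1 = 0.28
P(high | money-back guarantee) = (0.7·0.1) / 0.28 = 0.07 / 0.28 = 0.25

0.250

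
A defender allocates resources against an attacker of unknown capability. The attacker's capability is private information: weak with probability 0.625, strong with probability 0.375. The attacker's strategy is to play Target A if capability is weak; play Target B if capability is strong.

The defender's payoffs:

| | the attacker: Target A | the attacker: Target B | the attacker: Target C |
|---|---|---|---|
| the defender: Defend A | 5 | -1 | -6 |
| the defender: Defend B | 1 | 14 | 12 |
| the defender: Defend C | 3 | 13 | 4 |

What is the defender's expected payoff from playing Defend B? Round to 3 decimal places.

5.875

E[Defend B] = 0.625·1 + 0.375·14 = 0.625 + 5.25 = 5.875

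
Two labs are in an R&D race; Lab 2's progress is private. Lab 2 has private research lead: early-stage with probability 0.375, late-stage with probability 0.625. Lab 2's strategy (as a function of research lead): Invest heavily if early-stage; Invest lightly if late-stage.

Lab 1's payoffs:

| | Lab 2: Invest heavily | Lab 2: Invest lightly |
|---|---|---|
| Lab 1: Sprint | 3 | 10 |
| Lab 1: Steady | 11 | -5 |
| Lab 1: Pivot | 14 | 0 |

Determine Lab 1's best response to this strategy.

Sprint

Compute Lab 1's expected payoff for each action, taking the expectation over Lab 2's type.
E[Sprint] = 0.375·(3) + 0.625·(10) = 7.375
E[Steady] = 0.375·(11) + 0.625·(-5) = 1
E[Pivot] = 0.375·(14) + 0.625·(0) = 5.25
Best response: Sprint (7.375 is the largest).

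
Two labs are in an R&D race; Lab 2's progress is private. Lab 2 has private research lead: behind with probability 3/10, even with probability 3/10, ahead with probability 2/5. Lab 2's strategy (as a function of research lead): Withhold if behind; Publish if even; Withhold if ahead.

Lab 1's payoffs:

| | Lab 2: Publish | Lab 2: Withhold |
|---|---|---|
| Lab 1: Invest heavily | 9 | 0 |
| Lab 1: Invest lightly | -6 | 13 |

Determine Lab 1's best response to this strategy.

Invest lightly

E[Invest heavily] = 3/10·(0) + 3/10·(9) + 2/5·(0) = 27/10
E[Invest lightly] = 3/10·(13) + 3/10·(-6) + 2/5·(13) = 73/10
Best response: Invest lightly (73/10 is the largest).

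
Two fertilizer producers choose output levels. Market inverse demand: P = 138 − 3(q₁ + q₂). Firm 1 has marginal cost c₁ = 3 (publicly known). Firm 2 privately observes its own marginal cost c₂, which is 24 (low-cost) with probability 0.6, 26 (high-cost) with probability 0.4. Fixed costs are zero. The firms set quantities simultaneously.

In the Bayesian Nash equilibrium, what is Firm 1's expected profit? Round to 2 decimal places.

Type-c best response for Firm 2: q₂(c) = (138 − c)/6 − q₁/2.
Firm 1 maximizes expected profit; its first-order condition is 138 − 6q₁ − 3E[q₂] − 3 = 0.
Substituting E[q₂] and solving: E[c₂] = 24.8, so q₁ = (138 − 2·3 + 24.8)/9 = 17.4222.
E[P] = 138 − 3·(q₁ + E[q₂]) = 55.2667; Firm 1's expected profit = (E[P] − 3)·q₁ = (55.2667 − 3)·17.4222 = 910.601.

910.60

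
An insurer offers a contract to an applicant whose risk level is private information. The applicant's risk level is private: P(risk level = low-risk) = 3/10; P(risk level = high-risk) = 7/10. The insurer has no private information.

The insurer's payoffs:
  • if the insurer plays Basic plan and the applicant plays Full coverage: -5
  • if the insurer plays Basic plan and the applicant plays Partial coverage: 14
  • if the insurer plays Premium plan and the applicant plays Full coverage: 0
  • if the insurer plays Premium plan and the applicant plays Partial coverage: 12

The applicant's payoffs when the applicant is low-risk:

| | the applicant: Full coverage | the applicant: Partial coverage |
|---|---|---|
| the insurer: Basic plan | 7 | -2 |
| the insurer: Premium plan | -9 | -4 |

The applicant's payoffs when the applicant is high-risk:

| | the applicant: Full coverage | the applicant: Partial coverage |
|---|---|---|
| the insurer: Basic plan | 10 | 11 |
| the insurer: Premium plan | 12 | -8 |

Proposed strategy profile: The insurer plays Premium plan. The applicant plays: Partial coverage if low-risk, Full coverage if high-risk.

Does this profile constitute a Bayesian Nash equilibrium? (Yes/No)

The insurer plays Premium plan: E[Premium plan] = 3/10·(12) + 7/10·(0) = 18/5; E[Basic plan] = 7/10. Best-responding. ✓
The applicant (risk level low-risk), facing Premium plan: Full coverage gives -9, Partial coverage gives -4. Proposed Partial coverage is best. ✓
The applicant (risk level high-risk), facing Premium plan: Full coverage gives 12, Partial coverage gives -8. Proposed Full coverage is best. ✓

Yes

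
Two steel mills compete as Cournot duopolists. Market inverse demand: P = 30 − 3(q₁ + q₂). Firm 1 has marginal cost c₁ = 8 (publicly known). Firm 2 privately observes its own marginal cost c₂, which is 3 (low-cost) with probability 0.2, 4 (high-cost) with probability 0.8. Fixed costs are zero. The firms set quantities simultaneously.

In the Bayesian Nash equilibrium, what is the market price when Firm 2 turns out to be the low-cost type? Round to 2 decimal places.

13.53

Firm 2 with cost c maximizes (30 − 3(q₁+q₂) − c)·q₂, giving q₂(c) = (30 − c − 3q₁)/6.
E[c₂] = 0.2·3 + 0.8·4 = 3.8
Firm 1's FOC against E[q₂] yields q₁ = (30 − 2·8 + E[c₂])/9 = (30 − 16 + 3.8)/9 = 1.97778.
q₂(low-cost) = 3.51111, so P = 30 − 3·(1.97778 + 3.51111) = 13.5333.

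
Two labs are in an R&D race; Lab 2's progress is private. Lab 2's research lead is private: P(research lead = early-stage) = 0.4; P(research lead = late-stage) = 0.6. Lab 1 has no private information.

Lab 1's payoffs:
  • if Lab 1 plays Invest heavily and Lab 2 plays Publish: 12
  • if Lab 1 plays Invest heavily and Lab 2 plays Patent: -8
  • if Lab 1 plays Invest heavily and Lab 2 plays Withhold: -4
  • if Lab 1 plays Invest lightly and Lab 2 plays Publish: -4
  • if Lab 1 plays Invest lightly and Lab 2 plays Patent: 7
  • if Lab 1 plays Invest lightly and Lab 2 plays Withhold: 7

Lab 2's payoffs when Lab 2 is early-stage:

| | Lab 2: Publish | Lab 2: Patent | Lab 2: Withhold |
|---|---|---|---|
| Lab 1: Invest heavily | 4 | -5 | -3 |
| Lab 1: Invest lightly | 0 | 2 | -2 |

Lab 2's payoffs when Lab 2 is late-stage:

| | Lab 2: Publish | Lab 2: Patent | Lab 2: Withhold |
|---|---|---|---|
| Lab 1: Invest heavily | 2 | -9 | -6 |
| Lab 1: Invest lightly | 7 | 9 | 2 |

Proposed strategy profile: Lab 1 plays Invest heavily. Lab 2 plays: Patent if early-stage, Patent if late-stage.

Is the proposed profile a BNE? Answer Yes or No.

A profile is a BNE iff every type of every player is best-responding given beliefs about the other side.
Lab 1 plays Invest heavily: E[Invest heavily] = 0.4·(-8) + 0.6·(-8) = -8; E[Invest lightly] = 7. Not best-responding. ✗
Lab 2 (research lead early-stage), facing Invest heavily: Publish gives 4, Patent gives -5, Withhold gives -3. Proposed Patent is not best — profitable deviation exists. ✗
Lab 2 (research lead late-stage), facing Invest heavily: Publish gives 2, Patent gives -9, Withhold gives -6. Proposed Patent is not best — profitable deviation exists. ✗

No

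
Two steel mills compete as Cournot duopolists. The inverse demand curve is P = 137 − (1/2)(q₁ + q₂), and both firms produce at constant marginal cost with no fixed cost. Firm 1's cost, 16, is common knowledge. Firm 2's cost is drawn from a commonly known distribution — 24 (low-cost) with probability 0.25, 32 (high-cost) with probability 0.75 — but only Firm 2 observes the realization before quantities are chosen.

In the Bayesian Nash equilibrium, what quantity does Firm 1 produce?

Firm 2 with cost c maximizes (137 − (1/2)(q₁+q₂) − c)·q₂, giving q₂(c) = (137 − c − (1/2)q₁).
E[c₂] = 0.25·24 + 0.75·32 = 30
Firm 1's FOC against E[q₂] yields q₁ = (137 − 2·16 + E[c₂])/(3/2) = (137 − 32 + 30)/(3/2) = 90.

90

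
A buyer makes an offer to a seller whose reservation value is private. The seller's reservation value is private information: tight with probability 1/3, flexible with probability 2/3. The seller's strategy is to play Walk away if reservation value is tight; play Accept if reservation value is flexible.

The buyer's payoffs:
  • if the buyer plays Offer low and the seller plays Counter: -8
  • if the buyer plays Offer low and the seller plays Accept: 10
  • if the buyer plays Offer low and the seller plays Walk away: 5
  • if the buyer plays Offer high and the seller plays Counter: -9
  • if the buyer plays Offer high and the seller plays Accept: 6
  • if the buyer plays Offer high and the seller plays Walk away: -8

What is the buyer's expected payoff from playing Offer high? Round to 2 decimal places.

E[Offer high] = 1/3·(-8) + 2/3·6 = (-8/3) + 4 = 4/3

1.33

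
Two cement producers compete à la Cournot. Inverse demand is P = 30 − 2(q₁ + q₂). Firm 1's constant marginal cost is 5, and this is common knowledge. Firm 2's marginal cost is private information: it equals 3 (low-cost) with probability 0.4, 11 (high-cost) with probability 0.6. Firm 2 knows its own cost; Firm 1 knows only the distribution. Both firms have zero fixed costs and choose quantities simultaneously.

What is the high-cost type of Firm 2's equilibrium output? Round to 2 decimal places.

2.43

Type-c best response for Firm 2: q₂(c) = (30 − c)/4 − q₁/2.
Firm 1 maximizes expected profit; its first-order condition is 30 − 4q₁ − 2E[q₂] − 5 = 0.
Substituting E[q₂] and solving: E[c₂] = 7.8, so q₁ = (30 − 2·5 + 7.8)/6 = 4.63333.
q₂(high-cost) = (30 − 11 − 2·4.63333)/4 = 2.43333.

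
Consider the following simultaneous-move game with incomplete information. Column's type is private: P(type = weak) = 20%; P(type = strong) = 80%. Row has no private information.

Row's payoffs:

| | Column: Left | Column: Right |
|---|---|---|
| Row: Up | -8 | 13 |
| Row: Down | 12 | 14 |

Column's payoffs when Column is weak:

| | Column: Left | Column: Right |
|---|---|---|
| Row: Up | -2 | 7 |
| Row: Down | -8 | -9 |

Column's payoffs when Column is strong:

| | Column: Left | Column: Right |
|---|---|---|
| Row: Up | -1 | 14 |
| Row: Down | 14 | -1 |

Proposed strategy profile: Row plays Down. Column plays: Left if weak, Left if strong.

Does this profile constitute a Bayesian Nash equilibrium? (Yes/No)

Yes

A profile is a BNE iff every type of every player is best-responding given beliefs about the other side.
Row plays Down: E[Down] = 0.2·(12) + 0.8·(12) = 12; E[Up] = -8. Best-responding. ✓
Column (type weak), facing Down: Left gives -8, Right gives -9. Proposed Left is best. ✓
Column (type strong), facing Down: Left gives 14, Right gives -1. Proposed Left is best. ✓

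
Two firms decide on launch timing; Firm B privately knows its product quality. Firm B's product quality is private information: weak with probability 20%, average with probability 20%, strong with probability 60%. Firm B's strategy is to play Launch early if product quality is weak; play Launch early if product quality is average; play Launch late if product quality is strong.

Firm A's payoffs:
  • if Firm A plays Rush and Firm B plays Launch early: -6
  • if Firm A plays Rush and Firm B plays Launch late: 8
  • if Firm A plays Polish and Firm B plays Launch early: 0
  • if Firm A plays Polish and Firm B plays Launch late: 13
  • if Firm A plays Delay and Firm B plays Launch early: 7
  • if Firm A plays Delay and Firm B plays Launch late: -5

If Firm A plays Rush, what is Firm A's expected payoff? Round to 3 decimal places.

Take the expectation over Firm B's product quality, weighting each type's action by its prior probability.
E[Rush] = 0.2·(-6) + 0.2·(-6) + 0.6·8 = (-1.2) + (-1.2) + 4.8 = 2.4

2.400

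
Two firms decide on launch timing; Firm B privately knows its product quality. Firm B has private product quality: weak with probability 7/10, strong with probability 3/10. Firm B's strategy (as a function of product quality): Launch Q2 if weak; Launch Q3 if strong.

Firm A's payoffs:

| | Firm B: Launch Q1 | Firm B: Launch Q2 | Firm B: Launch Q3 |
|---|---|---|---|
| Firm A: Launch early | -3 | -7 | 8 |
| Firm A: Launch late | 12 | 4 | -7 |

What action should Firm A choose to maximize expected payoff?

Launch late

E[Launch early] = 7/10·(-7) + 3/10·(8) = -5/2
E[Launch late] = 7/10·(4) + 3/10·(-7) = 7/10
Best response: Launch late (7/10 is the largest).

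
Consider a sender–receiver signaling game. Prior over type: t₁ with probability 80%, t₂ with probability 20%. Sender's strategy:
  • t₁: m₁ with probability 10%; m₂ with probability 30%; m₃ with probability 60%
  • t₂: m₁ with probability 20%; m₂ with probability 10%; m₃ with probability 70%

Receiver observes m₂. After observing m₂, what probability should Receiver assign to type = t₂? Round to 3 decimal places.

P(m₂) = 0.8·0.3 + 0.2·0.1 = 0.26
P(t₂ | m₂) = (0.2·0.1) / 0.26 = 0.02 / 0.26 = 0.0769231

0.077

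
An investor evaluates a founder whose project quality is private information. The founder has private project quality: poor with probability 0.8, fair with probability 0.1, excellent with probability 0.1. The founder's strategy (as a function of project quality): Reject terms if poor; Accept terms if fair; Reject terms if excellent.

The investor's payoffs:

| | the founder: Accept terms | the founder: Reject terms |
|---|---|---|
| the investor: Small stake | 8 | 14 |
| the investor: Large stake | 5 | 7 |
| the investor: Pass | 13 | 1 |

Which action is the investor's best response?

Small stake

Compute the investor's expected payoff for each action, taking the expectation over the founder's type.
E[Small stake] = 0.8·(14) + 0.1·(8) + 0.1·(14) = 13.4
E[Large stake] = 0.8·(7) + 0.1·(5) + 0.1·(7) = 6.8
E[Pass] = 0.8·(1) + 0.1·(13) + 0.1·(1) = 2.2
Best response: Small stake (13.4 is the largest).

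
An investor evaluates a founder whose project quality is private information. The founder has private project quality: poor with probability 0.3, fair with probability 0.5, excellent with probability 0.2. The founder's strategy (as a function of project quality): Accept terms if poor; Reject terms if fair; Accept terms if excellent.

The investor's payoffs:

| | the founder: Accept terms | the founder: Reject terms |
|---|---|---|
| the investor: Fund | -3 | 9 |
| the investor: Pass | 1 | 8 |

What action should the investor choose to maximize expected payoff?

E[Fund] = 0.3·(-3) + 0.5·(9) + 0.2·(-3) = 3
E[Pass] = 0.3·(1) + 0.5·(8) + 0.2·(1) = 4.5
Best response: Pass (4.5 is the largest).

Pass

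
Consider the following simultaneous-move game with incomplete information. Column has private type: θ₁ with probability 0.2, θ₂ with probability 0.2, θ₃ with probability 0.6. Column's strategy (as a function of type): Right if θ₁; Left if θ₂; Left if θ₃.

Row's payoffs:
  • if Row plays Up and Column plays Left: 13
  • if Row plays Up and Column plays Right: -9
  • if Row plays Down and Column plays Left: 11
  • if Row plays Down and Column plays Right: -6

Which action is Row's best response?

Up

E[Up] = 0.2·(-9) + 0.2·(13) + 0.6·(13) = 8.6
E[Down] = 0.2·(-6) + 0.2·(11) + 0.6·(11) = 7.6
Best response: Up (8.6 is the largest).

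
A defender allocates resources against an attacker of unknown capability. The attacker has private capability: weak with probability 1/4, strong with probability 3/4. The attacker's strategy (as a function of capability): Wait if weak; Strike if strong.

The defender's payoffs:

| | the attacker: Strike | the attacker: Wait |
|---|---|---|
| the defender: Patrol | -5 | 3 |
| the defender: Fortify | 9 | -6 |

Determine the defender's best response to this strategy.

Fortify

E[Patrol] = 1/4·(3) + 3/4·(-5) = -3
E[Fortify] = 1/4·(-6) + 3/4·(9) = 21/4
Best response: Fortify (21/4 is the largest).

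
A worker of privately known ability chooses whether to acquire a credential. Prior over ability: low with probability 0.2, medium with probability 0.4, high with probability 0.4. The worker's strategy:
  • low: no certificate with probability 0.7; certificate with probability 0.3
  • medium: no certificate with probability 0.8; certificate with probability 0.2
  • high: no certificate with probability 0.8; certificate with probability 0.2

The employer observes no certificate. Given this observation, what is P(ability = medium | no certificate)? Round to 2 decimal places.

Apply Bayes' rule using the sender's strategy as the likelihood.
P(no certificate) = 0.2·0.7 + 0.4·0.8 + 0.4·0.8 = 0.78
P(medium | no certificate) = (0.4·0.8) / 0.78 = 0.32 / 0.78 = 0.410256

0.41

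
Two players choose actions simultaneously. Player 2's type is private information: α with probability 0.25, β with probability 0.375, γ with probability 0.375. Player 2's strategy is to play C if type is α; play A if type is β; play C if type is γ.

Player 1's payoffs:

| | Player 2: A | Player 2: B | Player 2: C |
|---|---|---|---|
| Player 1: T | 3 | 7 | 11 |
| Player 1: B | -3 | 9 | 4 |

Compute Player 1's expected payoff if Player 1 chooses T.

8

Take the expectation over Player 2's type, weighting each type's action by its prior probability.
E[T] = 0.25·11 + 0.375·3 + 0.375·11 = 2.75 + 1.125 + 4.125 = 8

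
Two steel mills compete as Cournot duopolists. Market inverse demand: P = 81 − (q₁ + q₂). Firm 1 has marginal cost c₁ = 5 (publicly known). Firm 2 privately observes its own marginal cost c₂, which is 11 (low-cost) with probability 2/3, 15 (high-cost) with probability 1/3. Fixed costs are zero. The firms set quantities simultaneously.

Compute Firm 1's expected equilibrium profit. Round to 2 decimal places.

771.60

Type-c best response for Firm 2: q₂(c) = (81 − c)/2 − q₁/2.
Firm 1 maximizes expected profit; its first-order condition is 81 − 2q₁ − E[q₂] − 5 = 0.
Substituting E[q₂] and solving: E[c₂] = 12.3333, so q₁ = (81 − 2·5 + 12.3333)/3 = 27.7778.
E[P] = 81 − (q₁ + E[q₂]) = 32.7778; Firm 1's expected profit = (E[P] − 5)·q₁ = (32.7778 − 5)·27.7778 = 771.605.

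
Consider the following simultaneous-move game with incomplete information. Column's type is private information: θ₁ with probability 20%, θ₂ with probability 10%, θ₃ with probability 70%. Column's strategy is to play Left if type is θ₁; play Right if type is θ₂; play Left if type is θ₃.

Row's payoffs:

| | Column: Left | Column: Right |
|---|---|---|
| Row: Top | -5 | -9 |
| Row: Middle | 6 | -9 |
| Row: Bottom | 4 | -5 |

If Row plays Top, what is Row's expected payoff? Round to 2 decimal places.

Take the expectation over Column's type, weighting each type's action by its prior probability.
E[Top] = 0.2·(-5) + 0.1·(-9) + 0.7·(-5) = (-1) + (-0.9) + (-3.5) = -5.4

-5.40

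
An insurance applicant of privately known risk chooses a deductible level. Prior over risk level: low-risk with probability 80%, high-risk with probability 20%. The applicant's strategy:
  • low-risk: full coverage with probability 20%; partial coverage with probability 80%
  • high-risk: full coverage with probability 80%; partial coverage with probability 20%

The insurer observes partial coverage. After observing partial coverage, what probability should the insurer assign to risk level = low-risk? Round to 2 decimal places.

0.94

Apply Bayes' rule using the sender's strategy as the likelihood.
P(partial coverage) = 0.8·0.8 + 0.2·0.2 = 0.68
P(low-risk | partial coverage) = (0.8·0.8) / 0.68 = 0.64 / 0.68 = 0.941176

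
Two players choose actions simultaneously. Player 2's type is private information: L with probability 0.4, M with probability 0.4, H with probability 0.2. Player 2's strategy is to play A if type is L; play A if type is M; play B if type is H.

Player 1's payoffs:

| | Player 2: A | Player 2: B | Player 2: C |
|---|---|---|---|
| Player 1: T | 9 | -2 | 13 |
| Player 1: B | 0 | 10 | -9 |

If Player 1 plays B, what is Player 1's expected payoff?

2

Take the expectation over Player 2's type, weighting each type's action by its prior probability.
E[B] = 0.4·0 + 0.4·0 + 0.2·10 = 0 + 0 + 2 = 2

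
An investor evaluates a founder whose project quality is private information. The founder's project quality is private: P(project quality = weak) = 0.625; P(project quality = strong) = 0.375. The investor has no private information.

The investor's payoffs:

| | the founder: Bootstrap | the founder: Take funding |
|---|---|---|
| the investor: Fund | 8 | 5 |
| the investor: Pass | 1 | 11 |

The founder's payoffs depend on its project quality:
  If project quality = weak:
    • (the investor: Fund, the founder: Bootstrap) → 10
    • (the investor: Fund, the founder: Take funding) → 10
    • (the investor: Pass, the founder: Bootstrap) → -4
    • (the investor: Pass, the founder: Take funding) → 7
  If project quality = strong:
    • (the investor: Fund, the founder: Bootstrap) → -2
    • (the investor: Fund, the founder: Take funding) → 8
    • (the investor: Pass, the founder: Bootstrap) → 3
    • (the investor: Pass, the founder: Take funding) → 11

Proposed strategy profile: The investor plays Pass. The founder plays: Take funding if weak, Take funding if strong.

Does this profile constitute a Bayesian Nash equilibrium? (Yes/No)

The investor plays Pass: E[Pass] = 0.625·(11) + 0.375·(11) = 11; E[Fund] = 5. Best-responding. ✓
The founder (project quality weak), facing Pass: Bootstrap gives -4, Take funding gives 7. Proposed Take funding is best. ✓
The founder (project quality strong), facing Pass: Bootstrap gives 3, Take funding gives 11. Proposed Take funding is best. ✓

Yes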